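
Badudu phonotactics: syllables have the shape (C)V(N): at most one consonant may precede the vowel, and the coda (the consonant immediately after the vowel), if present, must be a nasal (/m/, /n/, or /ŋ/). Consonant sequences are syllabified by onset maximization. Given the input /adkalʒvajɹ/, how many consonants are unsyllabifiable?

5

The consonants /d/, /l/, /ʒ/, /j/, /ɹ/ cannot be parsed into a legal (C)V(N) syllable (only a nasal (/m/, /n/, or /ŋ/) is licensed in coda position; onsets are limited to one consonant).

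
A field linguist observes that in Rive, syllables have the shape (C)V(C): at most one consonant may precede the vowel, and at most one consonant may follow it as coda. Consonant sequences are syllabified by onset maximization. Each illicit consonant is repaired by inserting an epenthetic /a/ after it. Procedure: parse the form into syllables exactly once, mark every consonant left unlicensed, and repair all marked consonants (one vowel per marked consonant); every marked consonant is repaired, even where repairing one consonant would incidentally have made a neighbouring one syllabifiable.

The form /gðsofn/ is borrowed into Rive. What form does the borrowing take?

gaðasofna

The consonants /g/, /ð/, /n/ cannot be parsed into a legal (C)V(C) syllable (at most one coda consonant is licensed; onsets are limited to one consonant).
Epenthesis after each stranded consonant: /g/ → /ga/, /ð/ → /ða/, /n/ → /na/.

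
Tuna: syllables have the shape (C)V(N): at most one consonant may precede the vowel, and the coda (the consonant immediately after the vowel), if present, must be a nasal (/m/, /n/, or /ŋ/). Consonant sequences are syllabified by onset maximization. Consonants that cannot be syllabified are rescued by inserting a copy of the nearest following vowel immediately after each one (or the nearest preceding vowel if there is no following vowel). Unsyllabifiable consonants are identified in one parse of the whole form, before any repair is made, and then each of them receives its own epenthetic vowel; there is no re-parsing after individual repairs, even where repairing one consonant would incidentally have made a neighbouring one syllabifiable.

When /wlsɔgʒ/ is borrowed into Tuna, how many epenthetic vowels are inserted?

4

The unsyllabifiable consonants are /w/, /l/, /g/, /ʒ/; each receives one epenthetic vowel.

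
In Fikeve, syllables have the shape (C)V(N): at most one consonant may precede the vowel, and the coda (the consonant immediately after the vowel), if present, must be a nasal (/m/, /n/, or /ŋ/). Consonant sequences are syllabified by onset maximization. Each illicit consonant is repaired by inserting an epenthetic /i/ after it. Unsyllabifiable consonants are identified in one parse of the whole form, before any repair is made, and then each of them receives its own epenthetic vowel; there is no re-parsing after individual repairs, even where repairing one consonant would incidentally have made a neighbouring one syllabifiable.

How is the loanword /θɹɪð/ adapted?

Syllabifying with onset maximization leaves /θ/, /ð/ stranded (only a nasal (/m/, /n/, or /ŋ/) is licensed in coda position; onsets are limited to one consonant).
Each unlicensed consonant becomes the onset of a new syllable: /θ/ → /θi/, /ð/ → /ði/.

θiɹɪði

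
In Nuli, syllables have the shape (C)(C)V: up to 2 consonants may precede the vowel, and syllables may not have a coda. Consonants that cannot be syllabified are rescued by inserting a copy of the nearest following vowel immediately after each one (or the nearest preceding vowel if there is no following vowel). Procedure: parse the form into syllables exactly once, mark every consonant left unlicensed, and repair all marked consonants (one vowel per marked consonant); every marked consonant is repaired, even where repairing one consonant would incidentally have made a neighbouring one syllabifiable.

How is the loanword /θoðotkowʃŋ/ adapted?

θoðotkowoʃoŋo

The consonants /w/, /ʃ/, /ŋ/ cannot be parsed into a legal (C)(C)V syllable (no codas are permitted; onsets may contain at most 2 consonants).
Inserting the epenthetic vowel yields /w/ → /wo/, /ʃ/ → /ʃo/, /ŋ/ → /ŋo/.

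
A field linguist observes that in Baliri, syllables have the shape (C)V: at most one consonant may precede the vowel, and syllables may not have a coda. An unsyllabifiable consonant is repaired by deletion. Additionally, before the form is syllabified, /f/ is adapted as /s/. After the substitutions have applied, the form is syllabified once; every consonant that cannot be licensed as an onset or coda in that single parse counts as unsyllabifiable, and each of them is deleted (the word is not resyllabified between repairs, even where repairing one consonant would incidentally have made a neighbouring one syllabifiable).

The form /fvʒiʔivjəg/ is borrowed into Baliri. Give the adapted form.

Substitution: /f/ → /s/, giving /svʒiʔivjəg/.
Syllabifying with onset maximization leaves /s/, /v/, /v/, /g/ stranded (no codas are permitted; onsets are limited to one consonant).
Deleting the stranded consonants removes /s/, /v/, /v/, /g/.

ʒiʔijə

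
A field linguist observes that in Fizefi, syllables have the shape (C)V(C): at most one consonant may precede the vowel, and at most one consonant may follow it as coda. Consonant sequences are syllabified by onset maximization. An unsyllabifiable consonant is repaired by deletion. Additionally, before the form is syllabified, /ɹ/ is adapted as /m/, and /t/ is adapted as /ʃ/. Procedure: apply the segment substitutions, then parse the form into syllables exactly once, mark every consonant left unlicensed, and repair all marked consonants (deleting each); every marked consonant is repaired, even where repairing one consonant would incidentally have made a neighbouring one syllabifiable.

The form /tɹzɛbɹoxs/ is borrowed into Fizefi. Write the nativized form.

Substitution: /t/ → /ʃ/, /ɹ/ → /m/, giving /ʃmzɛbmoxs/.
Under (C)V(C), the unsyllabifiable consonants are /ʃ/, /m/, /s/ (at most one coda consonant is licensed; onsets are limited to one consonant).
Each unlicensed consonant is deleted: /ʃ/, /m/, /s/.

zɛbmox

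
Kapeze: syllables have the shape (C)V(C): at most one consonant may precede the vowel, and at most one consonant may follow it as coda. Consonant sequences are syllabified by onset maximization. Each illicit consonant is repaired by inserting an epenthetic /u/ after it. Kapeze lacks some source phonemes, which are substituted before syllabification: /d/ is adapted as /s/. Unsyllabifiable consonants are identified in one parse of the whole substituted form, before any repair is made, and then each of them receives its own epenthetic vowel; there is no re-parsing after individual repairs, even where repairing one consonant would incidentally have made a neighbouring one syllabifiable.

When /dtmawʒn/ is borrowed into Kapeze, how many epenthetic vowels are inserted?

After substitution the input is /stmawʒn/.
The unsyllabifiable consonants are /s/, /t/, /ʒ/, /n/; each receives one epenthetic vowel.

4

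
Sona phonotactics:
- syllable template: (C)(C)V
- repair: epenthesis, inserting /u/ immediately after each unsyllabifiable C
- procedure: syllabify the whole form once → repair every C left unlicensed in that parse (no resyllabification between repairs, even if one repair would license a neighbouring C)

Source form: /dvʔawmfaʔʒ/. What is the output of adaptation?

The consonants /d/, /w/, /ʔ/, /ʒ/ cannot be parsed into a legal (C)(C)V syllable (no codas are permitted; onsets may contain at most 2 consonants).
Inserting the epenthetic vowel yields /d/ → /du/, /w/ → /wu/, /ʔ/ → /ʔu/, /ʒ/ → /ʒu/.

duvʔawumfaʔuʒu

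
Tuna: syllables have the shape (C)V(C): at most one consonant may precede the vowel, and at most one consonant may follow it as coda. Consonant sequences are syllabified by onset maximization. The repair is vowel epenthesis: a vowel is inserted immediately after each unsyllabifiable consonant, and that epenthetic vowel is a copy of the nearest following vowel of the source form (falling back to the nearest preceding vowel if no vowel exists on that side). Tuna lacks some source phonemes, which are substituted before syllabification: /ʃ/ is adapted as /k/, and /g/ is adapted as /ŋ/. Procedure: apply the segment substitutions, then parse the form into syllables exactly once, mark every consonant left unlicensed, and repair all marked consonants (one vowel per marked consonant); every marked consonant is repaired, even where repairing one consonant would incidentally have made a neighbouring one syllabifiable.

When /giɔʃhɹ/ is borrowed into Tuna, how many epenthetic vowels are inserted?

2

After substitution the input is /ŋiɔkhɹ/.
The unsyllabifiable consonants are /h/, /ɹ/; each receives one epenthetic vowel.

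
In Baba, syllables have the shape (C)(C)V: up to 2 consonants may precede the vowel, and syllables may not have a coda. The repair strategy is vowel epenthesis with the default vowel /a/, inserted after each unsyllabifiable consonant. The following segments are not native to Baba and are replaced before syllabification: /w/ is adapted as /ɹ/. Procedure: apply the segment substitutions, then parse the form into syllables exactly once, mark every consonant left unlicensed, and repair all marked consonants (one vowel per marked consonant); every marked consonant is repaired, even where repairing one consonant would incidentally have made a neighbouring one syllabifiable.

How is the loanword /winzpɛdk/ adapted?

Substitution: /w/ → /ɹ/, giving /ɹinzpɛdk/.
The consonants /n/, /d/, /k/ cannot be parsed into a legal (C)(C)V syllable (no codas are permitted; onsets may contain at most 2 consonants).
Inserting the epenthetic vowel yields /n/ → /na/, /d/ → /da/, /k/ → /ka/.

ɹinazpɛdaka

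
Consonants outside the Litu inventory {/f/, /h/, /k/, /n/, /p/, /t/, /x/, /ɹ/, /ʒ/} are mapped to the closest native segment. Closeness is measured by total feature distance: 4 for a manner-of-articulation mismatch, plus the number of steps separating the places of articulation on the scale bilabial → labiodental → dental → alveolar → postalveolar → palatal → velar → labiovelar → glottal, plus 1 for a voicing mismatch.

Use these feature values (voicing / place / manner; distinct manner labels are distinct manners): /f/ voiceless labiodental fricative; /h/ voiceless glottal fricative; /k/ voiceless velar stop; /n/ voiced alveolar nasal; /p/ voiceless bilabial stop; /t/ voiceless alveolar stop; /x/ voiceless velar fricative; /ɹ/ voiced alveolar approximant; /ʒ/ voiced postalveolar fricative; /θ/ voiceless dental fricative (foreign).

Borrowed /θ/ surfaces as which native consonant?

f

/f/ is closest: same manner (fricative), place distance 1 (dental→labiodental), same voicing; total 1. Next closest is /ʒ/ at distance 3.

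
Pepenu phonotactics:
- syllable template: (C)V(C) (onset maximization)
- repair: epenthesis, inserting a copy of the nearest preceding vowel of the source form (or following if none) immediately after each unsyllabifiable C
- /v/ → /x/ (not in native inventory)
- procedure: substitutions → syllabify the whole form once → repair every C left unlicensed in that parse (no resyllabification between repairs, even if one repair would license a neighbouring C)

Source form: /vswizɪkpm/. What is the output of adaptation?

Substitution: /v/ → /x/, giving /xswizɪkpm/.
The consonants /x/, /s/, /p/, /m/ cannot be parsed into a legal (C)V(C) syllable (at most one coda consonant is licensed; onsets are limited to one consonant).
Each unlicensed consonant becomes the onset of a new syllable: /x/ → /xi/, /s/ → /si/, /p/ → /pɪ/, /m/ → /mɪ/.

xisiwizɪkpɪmɪ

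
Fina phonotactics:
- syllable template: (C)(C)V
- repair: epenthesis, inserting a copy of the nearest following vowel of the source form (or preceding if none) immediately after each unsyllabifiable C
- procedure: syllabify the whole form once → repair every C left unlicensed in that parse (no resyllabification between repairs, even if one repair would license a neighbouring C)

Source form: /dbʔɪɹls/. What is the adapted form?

dɪbʔɪɹɪlɪsɪ

Under (C)(C)V, the unsyllabifiable consonants are /d/, /ɹ/, /l/, /s/ (no codas are permitted; onsets may contain at most 2 consonants).
Inserting the epenthetic vowel yields /d/ → /dɪ/, /ɹ/ → /ɹɪ/, /l/ → /lɪ/, /s/ → /sɪ/.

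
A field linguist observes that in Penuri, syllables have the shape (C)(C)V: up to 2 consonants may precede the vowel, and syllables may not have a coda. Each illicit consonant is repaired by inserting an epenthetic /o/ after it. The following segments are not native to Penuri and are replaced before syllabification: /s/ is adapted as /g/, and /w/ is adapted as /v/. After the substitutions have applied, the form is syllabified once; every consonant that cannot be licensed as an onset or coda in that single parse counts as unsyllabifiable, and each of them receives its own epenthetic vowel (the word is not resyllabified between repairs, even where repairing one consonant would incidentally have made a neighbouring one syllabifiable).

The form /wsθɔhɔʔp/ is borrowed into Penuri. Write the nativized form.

vogθɔhɔʔopo

Substitution: /w/ → /v/, /s/ → /g/, giving /vgθɔhɔʔp/.
Syllabifying with onset maximization leaves /v/, /ʔ/, /p/ stranded (no codas are permitted; onsets may contain at most 2 consonants).
Epenthesis after each stranded consonant: /v/ → /vo/, /ʔ/ → /ʔo/, /p/ → /po/.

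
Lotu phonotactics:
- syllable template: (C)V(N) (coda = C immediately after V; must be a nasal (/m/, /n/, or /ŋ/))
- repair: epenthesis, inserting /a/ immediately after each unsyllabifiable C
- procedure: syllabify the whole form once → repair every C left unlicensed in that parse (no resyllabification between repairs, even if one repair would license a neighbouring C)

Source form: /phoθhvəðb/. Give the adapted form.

pahoθahavəðaba

Syllabifying with onset maximization leaves /p/, /θ/, /h/, /ð/, /b/ stranded (only a nasal (/m/, /n/, or /ŋ/) is licensed in coda position; onsets are limited to one consonant).
Epenthesis after each stranded consonant: /p/ → /pa/, /θ/ → /θa/, /h/ → /ha/, /ð/ → /ða/, /b/ → /ba/.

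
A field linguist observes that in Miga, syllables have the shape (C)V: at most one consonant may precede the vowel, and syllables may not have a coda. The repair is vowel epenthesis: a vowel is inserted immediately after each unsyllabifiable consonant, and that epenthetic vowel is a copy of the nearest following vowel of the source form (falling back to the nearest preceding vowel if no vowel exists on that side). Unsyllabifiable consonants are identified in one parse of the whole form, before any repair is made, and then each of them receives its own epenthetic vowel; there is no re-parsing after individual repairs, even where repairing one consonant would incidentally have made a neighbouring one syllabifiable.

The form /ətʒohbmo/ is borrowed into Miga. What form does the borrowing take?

ətoʒohobomo

Syllabifying with onset maximization leaves /t/, /h/, /b/ stranded (no codas are permitted; onsets are limited to one consonant).
Inserting the epenthetic vowel yields /t/ → /to/, /h/ → /ho/, /b/ → /bo/.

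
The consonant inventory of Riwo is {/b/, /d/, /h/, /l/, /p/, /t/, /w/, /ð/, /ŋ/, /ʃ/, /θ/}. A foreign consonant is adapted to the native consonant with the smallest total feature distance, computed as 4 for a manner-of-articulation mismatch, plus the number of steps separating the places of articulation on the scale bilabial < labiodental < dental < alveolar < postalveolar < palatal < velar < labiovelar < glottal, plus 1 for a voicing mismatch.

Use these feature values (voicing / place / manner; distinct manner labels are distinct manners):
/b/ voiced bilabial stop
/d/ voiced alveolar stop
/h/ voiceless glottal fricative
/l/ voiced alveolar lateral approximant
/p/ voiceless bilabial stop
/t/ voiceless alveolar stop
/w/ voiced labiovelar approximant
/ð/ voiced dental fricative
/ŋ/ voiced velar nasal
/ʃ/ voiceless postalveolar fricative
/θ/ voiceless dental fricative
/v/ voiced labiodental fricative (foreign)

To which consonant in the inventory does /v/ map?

ð

/ð/ is closest: same manner (fricative), place distance 1 (labiodental→dental), same voicing; total 1. Next closest is /θ/ at distance 2.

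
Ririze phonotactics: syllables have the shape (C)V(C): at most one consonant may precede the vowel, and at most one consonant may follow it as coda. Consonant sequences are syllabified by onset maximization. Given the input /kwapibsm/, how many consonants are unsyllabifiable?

3

Under (C)V(C), the unsyllabifiable consonants are /k/, /s/, /m/ (at most one coda consonant is licensed; onsets are limited to one consonant).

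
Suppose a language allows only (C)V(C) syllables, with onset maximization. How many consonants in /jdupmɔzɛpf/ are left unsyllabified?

Syllabifying with onset maximization leaves /j/, /f/ stranded (at most one coda consonant is licensed; onsets are limited to one consonant).

2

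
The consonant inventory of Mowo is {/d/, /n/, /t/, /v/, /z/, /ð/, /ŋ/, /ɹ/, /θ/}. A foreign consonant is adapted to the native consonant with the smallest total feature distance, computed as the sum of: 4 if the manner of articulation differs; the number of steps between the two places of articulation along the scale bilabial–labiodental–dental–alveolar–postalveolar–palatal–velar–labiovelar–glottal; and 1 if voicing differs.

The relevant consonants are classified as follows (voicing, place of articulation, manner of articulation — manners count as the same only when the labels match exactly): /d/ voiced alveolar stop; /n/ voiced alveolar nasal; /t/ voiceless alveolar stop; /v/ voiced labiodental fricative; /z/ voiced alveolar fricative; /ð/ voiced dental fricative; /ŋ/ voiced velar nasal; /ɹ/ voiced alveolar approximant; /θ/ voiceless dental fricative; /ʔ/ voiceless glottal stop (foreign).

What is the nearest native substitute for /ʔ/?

t

/t/ is closest: same manner (stop), place distance 5 (glottal→alveolar), same voicing; total 5. Next closest is /d/ at distance 6.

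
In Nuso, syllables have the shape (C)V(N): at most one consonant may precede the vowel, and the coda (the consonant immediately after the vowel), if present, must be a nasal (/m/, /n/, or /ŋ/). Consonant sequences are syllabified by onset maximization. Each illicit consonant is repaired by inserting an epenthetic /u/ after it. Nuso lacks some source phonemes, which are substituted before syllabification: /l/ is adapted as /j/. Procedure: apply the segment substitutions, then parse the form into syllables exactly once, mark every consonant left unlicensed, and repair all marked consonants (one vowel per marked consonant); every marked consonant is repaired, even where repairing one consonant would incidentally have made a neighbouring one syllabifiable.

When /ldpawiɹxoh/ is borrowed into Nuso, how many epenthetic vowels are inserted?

4

After substitution the input is /jdpawiɹxoh/.
The unsyllabifiable consonants are /j/, /d/, /ɹ/, /h/; each receives one epenthetic vowel.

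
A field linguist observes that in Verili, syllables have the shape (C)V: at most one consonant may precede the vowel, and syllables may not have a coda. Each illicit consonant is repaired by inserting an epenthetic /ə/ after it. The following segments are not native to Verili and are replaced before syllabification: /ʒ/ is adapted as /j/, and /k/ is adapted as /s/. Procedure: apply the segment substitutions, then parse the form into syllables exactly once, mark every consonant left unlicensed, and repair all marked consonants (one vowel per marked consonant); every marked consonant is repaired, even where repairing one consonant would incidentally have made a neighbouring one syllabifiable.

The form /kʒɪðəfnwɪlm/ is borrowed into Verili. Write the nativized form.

səjɪðəfənəwɪləmə

Substitution: /k/ → /s/, /ʒ/ → /j/, giving /sjɪðəfnwɪlm/.
The consonants /s/, /f/, /n/, /l/, /m/ cannot be parsed into a legal (C)V syllable (no codas are permitted; onsets are limited to one consonant).
Inserting the epenthetic vowel yields /s/ → /sə/, /f/ → /fə/, /n/ → /nə/, /l/ → /lə/, /m/ → /mə/.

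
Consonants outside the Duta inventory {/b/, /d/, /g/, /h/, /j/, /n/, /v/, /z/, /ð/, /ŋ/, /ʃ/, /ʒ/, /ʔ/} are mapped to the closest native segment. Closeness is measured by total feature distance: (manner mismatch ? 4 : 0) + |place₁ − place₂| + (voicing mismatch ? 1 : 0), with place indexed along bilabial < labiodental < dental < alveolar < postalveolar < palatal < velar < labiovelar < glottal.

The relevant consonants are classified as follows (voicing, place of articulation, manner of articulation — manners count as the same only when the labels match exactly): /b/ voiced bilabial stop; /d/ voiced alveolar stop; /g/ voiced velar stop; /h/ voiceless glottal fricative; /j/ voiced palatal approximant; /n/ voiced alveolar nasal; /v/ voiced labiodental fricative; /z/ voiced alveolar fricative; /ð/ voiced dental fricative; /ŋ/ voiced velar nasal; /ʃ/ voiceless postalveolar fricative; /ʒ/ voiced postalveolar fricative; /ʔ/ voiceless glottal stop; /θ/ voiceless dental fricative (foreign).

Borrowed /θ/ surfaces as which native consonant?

ð

/ð/ is closest: same manner (fricative), place distance 0 (dental→dental), voicing differs (+1); total 1. Next closest is /v/ at distance 2.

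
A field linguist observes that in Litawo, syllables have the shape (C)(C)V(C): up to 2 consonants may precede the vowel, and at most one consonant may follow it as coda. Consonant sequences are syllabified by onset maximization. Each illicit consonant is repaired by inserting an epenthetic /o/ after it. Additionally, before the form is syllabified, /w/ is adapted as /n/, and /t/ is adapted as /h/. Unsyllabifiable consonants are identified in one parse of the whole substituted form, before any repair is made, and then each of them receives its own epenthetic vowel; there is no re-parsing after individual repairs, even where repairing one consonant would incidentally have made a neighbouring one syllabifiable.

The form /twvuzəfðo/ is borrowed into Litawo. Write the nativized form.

honvuzəfðo

Substitution: /t/ → /h/, /w/ → /n/, giving /hnvuzəfðo/.
The consonants /h/ cannot be parsed into a legal (C)(C)V(C) syllable (at most one coda consonant is licensed; onsets may contain at most 2 consonants).
Each unlicensed consonant becomes the onset of a new syllable: /h/ → /ho/.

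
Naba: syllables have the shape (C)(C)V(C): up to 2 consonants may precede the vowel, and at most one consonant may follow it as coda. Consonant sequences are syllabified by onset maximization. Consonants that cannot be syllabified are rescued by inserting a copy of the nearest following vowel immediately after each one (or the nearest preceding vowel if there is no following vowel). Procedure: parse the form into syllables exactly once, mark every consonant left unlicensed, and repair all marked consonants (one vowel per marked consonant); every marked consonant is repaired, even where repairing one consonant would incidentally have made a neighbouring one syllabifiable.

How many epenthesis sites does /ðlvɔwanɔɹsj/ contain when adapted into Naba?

The unsyllabifiable consonants are /ð/, /s/, /j/; each receives one epenthetic vowel.

3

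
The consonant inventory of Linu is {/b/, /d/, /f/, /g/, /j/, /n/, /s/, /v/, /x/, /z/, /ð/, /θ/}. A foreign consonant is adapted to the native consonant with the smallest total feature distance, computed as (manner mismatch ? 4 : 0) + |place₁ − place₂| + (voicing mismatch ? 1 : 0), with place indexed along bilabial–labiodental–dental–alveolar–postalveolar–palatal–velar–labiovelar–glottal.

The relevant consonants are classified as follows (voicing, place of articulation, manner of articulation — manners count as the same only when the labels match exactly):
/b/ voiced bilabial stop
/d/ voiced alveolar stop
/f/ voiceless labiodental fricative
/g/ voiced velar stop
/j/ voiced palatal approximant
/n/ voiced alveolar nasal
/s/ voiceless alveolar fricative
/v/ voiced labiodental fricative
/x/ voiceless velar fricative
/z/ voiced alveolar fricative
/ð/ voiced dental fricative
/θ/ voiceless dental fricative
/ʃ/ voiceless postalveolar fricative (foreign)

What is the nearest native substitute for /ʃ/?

/s/ is closest: same manner (fricative), place distance 1 (postalveolar→alveolar), same voicing; total 1. Next closest is /x/ at distance 2.

s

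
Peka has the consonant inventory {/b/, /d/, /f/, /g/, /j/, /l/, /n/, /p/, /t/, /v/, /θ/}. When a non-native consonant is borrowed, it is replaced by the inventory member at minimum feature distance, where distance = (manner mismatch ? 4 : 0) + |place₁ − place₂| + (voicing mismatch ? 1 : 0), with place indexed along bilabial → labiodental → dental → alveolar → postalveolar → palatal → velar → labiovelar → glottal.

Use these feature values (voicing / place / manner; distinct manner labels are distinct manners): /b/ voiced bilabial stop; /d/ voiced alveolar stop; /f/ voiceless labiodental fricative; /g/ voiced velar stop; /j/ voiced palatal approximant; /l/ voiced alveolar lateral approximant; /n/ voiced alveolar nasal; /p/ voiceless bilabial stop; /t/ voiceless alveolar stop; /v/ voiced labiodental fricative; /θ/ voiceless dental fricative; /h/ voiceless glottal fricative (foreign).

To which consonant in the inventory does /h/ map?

θ

/θ/ is closest: same manner (fricative), place distance 6 (glottal→dental), same voicing; total 6. Next closest is /f/ at distance 7.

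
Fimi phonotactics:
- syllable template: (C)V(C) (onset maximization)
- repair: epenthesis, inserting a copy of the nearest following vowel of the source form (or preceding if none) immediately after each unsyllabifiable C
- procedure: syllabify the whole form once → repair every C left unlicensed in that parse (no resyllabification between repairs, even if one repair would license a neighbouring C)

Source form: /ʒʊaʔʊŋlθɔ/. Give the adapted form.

ʒʊaʔʊŋlɔθɔ

Under (C)V(C), the unsyllabifiable consonants are /l/ (at most one coda consonant is licensed; onsets are limited to one consonant).
Inserting the epenthetic vowel yields /l/ → /lɔ/.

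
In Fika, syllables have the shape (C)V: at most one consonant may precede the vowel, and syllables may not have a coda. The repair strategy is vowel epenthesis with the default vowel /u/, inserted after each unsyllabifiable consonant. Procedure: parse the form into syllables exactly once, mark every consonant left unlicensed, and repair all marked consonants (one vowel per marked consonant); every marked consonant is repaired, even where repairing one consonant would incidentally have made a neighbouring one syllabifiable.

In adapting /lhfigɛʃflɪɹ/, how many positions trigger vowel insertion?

The unsyllabifiable consonants are /l/, /h/, /ʃ/, /f/, /ɹ/; each receives one epenthetic vowel.

5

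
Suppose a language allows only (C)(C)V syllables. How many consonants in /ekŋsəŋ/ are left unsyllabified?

Under (C)(C)V, the unsyllabifiable consonants are /k/, /ŋ/ (no codas are permitted; onsets may contain at most 2 consonants).

2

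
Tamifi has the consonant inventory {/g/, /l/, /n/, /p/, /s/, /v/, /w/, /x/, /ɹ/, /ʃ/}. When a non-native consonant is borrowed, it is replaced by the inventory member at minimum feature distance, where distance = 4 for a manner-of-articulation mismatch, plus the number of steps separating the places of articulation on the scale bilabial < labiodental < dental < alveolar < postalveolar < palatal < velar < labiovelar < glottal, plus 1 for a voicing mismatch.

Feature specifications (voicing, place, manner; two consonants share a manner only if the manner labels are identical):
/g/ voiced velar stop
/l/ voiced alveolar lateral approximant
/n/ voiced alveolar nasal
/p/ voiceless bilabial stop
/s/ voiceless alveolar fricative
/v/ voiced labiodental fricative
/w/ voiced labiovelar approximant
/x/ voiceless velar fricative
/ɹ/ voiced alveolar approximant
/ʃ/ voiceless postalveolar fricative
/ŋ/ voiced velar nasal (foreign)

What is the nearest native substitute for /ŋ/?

n

/n/ is closest: same manner (nasal), place distance 3 (velar→alveolar), same voicing; total 3. Next closest is /g/ at distance 4.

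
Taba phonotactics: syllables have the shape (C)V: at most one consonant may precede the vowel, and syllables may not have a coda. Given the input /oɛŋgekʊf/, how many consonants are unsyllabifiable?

2

Under (C)V, the unsyllabifiable consonants are /ŋ/, /f/ (no codas are permitted; onsets are limited to one consonant).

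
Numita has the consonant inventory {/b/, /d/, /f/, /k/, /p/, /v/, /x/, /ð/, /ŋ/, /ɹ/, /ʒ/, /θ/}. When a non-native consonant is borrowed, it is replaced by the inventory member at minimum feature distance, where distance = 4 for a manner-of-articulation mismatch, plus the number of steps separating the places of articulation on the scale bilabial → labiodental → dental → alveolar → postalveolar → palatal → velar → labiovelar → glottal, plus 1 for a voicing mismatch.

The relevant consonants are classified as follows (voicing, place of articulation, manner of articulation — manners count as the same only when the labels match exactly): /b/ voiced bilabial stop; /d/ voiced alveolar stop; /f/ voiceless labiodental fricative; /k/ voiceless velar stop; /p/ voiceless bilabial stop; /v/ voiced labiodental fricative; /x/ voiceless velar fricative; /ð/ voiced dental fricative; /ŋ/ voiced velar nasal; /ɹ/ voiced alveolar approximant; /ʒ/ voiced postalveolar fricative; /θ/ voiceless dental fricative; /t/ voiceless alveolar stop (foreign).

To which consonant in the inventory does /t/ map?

d

/d/ is closest: same manner (stop), place distance 0 (alveolar→alveolar), voicing differs (+1); total 1. Next closest is /k/ at distance 3.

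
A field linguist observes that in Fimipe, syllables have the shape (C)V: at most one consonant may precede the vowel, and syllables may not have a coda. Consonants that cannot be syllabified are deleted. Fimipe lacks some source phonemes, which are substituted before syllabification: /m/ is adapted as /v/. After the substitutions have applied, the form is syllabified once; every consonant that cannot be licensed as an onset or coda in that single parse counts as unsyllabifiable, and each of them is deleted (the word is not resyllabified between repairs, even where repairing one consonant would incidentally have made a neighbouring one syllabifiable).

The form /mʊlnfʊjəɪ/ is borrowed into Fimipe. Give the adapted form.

vʊfʊjəɪ

Substitution: /m/ → /v/, giving /vʊlnfʊjəɪ/.
Under (C)V, the unsyllabifiable consonants are /l/, /n/ (no codas are permitted; onsets are limited to one consonant).
Deletion applies to /l/, /n/.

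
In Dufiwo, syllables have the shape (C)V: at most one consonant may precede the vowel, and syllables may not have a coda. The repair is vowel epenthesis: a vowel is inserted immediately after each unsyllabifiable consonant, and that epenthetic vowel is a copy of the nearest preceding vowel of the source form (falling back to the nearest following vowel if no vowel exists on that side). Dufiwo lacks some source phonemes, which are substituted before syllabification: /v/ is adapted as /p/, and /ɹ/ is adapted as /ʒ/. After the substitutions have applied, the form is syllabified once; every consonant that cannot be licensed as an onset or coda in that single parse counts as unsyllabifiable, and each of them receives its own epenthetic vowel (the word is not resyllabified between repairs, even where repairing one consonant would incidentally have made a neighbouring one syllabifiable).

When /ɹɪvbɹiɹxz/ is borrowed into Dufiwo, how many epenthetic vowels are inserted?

After substitution the input is /ʒɪpbʒiʒxz/.
The unsyllabifiable consonants are /p/, /b/, /ʒ/, /x/, /z/; each receives one epenthetic vowel.

5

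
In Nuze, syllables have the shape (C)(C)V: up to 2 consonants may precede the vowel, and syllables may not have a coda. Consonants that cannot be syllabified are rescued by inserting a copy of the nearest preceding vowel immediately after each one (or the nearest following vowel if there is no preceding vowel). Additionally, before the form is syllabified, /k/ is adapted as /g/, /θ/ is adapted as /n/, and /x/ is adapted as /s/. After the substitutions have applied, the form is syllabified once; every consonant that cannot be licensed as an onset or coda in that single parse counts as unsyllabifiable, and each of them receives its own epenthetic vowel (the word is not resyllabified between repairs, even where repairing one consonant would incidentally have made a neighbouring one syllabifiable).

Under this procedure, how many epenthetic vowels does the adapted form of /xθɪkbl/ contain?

3

After substitution the input is /snɪgbl/.
The unsyllabifiable consonants are /g/, /b/, /l/; each receives one epenthetic vowel.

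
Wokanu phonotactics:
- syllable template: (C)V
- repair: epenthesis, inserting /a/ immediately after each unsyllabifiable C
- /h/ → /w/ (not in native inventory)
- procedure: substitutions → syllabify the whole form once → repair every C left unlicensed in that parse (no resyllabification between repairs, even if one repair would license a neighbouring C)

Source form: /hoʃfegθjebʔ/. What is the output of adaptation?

Substitution: /h/ → /w/, giving /woʃfegθjebʔ/.
Syllabifying with onset maximization leaves /ʃ/, /g/, /θ/, /b/, /ʔ/ stranded (no codas are permitted; onsets are limited to one consonant).
Epenthesis after each stranded consonant: /ʃ/ → /ʃa/, /g/ → /ga/, /θ/ → /θa/, /b/ → /ba/, /ʔ/ → /ʔa/.

woʃafegaθajebaʔa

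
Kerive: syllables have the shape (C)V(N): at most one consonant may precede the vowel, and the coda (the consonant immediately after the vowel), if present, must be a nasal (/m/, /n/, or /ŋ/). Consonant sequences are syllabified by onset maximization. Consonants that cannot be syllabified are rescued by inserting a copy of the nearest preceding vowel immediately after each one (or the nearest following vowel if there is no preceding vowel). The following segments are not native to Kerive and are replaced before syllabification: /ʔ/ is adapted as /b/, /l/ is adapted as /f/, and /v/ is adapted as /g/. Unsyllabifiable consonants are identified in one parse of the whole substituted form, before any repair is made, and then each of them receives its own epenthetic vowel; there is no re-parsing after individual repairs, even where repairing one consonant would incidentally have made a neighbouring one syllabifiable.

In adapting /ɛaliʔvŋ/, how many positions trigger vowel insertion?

3

After substitution the input is /ɛafibgŋ/.
The unsyllabifiable consonants are /b/, /g/, /ŋ/; each receives one epenthetic vowel.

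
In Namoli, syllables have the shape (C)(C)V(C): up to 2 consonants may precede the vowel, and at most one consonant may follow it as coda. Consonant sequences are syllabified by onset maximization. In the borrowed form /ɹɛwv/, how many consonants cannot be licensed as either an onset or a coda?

Under (C)(C)V(C), the unsyllabifiable consonants are /v/ (at most one coda consonant is licensed; onsets may contain at most 2 consonants).

1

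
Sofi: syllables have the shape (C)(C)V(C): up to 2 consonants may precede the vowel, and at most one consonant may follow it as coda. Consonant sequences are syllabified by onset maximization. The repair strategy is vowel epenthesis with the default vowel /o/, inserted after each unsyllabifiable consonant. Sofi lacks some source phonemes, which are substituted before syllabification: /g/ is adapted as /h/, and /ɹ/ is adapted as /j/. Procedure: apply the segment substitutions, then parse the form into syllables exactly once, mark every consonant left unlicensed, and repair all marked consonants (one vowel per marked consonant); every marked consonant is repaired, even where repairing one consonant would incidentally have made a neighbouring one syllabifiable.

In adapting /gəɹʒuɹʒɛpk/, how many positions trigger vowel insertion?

1

After substitution the input is /həjʒujʒɛpk/.
The unsyllabifiable consonants are /k/; each receives one epenthetic vowel.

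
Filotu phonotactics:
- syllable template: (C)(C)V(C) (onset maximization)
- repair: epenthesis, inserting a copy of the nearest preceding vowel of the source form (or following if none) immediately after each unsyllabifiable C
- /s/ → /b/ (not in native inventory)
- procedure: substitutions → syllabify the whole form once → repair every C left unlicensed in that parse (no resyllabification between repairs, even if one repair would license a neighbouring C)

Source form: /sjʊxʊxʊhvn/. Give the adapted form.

bjʊxʊxʊhvʊnʊ

Substitution: /s/ → /b/, giving /bjʊxʊxʊhvn/.
The consonants /v/, /n/ cannot be parsed into a legal (C)(C)V(C) syllable (at most one coda consonant is licensed; onsets may contain at most 2 consonants).
Inserting the epenthetic vowel yields /v/ → /vʊ/, /n/ → /nʊ/.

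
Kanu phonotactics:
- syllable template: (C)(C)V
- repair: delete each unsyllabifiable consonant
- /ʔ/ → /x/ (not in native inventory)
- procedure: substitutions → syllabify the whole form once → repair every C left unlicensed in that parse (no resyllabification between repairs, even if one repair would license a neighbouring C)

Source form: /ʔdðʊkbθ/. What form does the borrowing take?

Substitution: /ʔ/ → /x/, giving /xdðʊkbθ/.
Under (C)(C)V, the unsyllabifiable consonants are /x/, /k/, /b/, /θ/ (no codas are permitted; onsets may contain at most 2 consonants).
Each unlicensed consonant is deleted: /x/, /k/, /b/, /θ/.

dðʊ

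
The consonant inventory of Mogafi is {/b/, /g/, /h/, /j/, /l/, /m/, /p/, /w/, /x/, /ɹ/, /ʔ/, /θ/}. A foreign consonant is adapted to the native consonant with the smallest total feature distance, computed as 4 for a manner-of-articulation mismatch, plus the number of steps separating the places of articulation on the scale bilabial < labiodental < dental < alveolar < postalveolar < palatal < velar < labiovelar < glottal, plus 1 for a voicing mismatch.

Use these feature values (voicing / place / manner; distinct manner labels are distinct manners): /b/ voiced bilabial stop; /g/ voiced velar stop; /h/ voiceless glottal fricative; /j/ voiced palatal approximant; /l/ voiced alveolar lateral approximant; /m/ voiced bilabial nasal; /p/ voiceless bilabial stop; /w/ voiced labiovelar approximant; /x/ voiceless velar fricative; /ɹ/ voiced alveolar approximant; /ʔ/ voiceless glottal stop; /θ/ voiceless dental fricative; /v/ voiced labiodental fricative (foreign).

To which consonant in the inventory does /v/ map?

θ

/θ/ is closest: same manner (fricative), place distance 1 (labiodental→dental), voicing differs (+1); total 2. Next closest is /b/ at distance 5.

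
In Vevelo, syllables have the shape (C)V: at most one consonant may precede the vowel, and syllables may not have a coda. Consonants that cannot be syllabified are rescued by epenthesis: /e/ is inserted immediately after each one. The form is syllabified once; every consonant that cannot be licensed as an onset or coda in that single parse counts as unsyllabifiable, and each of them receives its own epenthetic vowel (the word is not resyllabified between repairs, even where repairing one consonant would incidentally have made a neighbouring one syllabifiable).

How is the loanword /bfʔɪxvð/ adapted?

befeʔɪxeveðe

Syllabifying with onset maximization leaves /b/, /f/, /x/, /v/, /ð/ stranded (no codas are permitted; onsets are limited to one consonant).
Each unlicensed consonant becomes the onset of a new syllable: /b/ → /be/, /f/ → /fe/, /x/ → /xe/, /v/ → /ve/, /ð/ → /ðe/.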